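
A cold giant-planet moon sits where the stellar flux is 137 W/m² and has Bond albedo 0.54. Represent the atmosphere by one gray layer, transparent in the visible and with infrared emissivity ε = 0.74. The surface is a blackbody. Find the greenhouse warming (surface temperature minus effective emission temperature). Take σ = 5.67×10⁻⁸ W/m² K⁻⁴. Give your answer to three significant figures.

15.8 kelvin

The planet radiates to space at T_e = [S(1−α)/(4σ)]^(1/4) = 129.1 K.
The surface balance (absorbed SW + ε·downward IR = σT_s⁴) with T_a⁴ = T_s⁴/2 reduces to T_s = T_e·[2/(2−ε)]^¼ = 144.9 K.
The atmosphere warms the surface by 15.81 K.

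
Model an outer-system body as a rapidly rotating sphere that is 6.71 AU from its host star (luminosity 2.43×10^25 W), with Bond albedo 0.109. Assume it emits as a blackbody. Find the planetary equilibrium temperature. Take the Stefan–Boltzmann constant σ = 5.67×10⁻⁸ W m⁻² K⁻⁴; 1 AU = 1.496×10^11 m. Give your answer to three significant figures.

Orbital distance: d = 6.71 AU = 1.004×10^12 m.
Spreading L over a sphere of radius d: S = 2.43×10^25/(4π·1.00×10^12²) = 1.919 W m⁻².
Absorbed flux (global mean): S(1−α)/4 = 1.919·0.891/4 = 0.4275 W m⁻².
Balancing against σT⁴: T = (0.4275/5.67×10⁻⁸)^(1/4) = 52.40 K.

52.4 kelvin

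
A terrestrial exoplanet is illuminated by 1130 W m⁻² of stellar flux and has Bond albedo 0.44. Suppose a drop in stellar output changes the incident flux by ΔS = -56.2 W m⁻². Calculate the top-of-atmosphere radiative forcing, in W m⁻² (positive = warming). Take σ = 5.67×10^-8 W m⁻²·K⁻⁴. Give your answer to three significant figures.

-7.87 W m⁻²

Only a fraction (1−α) is absorbed and it's spread over 4πR², so ΔF = (1−α)ΔS/4 = -7.868 W m⁻².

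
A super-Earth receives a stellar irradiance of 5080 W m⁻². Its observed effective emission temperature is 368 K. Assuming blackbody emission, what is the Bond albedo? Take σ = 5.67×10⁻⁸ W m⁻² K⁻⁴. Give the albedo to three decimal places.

Energy balance: S(1−α)/4 = σT⁴, so 1−α = 4σT⁴/S.
σT⁴ = 1040 W m⁻², so 4σT⁴ = 4159 W m⁻².
1−α = 4159/5080 = 0.8188, so α = 0.1812.

0.181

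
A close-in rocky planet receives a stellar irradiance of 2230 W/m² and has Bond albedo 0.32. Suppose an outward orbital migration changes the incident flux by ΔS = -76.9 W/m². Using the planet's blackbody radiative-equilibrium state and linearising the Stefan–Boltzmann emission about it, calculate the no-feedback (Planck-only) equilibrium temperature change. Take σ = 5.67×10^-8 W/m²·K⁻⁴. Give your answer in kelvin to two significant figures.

The baseline emission temperature is T_e = 286.0 K.
Only a fraction (1−α) is absorbed and it's spread over 4πR², so ΔF = (1−α)ΔS/4 = -13.07 W/m².
Planck response: λ_P = 4σT_e³ = 4·5.67×10⁻⁸·(286.0)³ = 5.303 W/m²/K.
ΔT₀ = ΔF/λ_P = -13.07/5.303 = -2.47 K.

-2.5 K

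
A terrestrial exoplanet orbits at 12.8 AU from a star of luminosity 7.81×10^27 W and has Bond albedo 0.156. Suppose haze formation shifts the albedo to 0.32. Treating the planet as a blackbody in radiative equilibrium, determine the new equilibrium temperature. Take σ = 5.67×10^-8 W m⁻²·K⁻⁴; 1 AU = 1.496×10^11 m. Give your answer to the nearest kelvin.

150 kelvin

d = 12.8 × 1.496×10^11 m = 1.915×10^12 m.
Spreading L over a sphere of radius d: S = 7.81×10^27/(4π·1.91×10^12²) = 169.5 W m⁻².
New equilibrium: T₂ = [(1−0.32)·169.5/(4σ)]^(1/4) = 150.1 K.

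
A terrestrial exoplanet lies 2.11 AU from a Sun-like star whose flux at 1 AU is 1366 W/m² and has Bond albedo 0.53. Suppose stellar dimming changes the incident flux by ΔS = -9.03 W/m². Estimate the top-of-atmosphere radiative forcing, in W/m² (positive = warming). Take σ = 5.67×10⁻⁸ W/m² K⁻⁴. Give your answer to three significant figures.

Irradiance scales as 1/d², so S = 1366 W/m² × (1/2.11)² = 306.8 W/m².
ΔF = Δ[S(1−α)]/4 = (1−0.53)·-9.03/4 = -1.061 W/m².

-1.06 W/m²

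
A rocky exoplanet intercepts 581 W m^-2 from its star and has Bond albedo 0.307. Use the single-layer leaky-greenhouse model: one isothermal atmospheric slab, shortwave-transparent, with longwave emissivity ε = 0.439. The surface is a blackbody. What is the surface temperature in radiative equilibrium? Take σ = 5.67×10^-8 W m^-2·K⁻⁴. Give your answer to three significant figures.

At the top of the atmosphere, σT_e⁴ = S(1−α)/4 = 100.7 W m^-2, giving T_e = 205.3 K.
For a single slab of emissivity ε, T_s⁴ = 2T_e⁴/(2−ε); thus T_s = 205.3·(1.281)^(1/4) = 218.4 K.

218 kelvin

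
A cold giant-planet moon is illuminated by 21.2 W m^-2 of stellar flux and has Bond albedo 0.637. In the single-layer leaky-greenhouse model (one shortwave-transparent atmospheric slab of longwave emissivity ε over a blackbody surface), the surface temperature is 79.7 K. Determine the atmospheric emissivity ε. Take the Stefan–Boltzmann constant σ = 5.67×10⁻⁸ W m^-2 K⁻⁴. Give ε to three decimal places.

TOA balance gives T_e = 76.32 K.
Since (2−ε)/2 = (T_e/T_s)⁴ = 0.8409, ε = 0.3181.

0.318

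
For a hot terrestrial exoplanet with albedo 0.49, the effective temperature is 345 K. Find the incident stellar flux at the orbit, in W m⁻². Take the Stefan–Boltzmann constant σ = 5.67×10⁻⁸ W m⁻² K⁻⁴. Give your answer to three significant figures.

From S(1−α)/4 = σT⁴: S = 4σT⁴/(1−α).
σT⁴ = 5.67×10⁻⁸·(345)⁴ = 803.3 W m⁻².
S = 4·803.3/0.51 = 6300 W m⁻².

6300 W m⁻²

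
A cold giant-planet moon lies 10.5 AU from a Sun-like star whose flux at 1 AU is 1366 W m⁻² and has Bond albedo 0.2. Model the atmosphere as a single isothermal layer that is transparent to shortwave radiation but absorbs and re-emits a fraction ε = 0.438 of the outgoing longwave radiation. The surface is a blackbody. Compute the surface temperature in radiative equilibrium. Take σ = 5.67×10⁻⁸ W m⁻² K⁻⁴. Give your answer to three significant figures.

86.5 K

Irradiance scales as 1/d², so S = 1366 W m⁻² × (1/10.5)² = 12.39 W m⁻².
The planet radiates to space at T_e = [S(1−α)/(4σ)]^(1/4) = 81.31 K.
For a single slab of emissivity ε, T_s⁴ = 2T_e⁴/(2−ε); thus T_s = 81.31·(1.28)^(1/4) = 86.49 K.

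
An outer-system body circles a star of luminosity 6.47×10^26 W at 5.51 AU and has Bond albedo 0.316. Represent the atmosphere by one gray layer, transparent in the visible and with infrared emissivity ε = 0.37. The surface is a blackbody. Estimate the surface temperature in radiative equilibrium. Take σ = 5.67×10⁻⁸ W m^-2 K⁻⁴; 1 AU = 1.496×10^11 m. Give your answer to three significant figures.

129 kelvin

Orbital distance: d = 5.51 AU = 8.243×10^11 m.
S = L/(4πd²) = 75.78 W m^-2.
At the top of the atmosphere, σT_e⁴ = S(1−α)/4 = 12.96 W m^-2, giving T_e = 123.0 K.
Surface balance with a leaky layer gives σT_s⁴ = σT_e⁴·2/(2−ε), so T_s = T_e·[2/(2−0.37)]^(1/4) = 129.4 K.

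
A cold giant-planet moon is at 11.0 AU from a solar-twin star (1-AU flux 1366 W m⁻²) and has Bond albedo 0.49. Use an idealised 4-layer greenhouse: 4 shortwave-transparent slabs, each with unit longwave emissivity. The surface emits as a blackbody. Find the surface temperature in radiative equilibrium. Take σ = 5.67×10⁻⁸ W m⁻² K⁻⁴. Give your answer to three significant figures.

By the inverse-square law, S = 1366/11.0² = 11.29 W m⁻².
Top-of-atmosphere balance: σT_e⁴ = S(1−α)/4 = 1.439 W m⁻² → T_e = 70.98 K.
With N = 4 opaque layers, T_s = (N+1)^(1/4)·T_e = 5^(1/4)·70.98 = 106.1 K.

106 kelvin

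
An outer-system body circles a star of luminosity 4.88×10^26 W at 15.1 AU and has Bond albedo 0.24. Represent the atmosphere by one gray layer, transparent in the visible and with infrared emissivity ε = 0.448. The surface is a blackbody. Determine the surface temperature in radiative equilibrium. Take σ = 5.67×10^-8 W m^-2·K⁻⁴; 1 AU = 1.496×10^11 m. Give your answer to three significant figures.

75.7 K

Orbital distance: d = 15.1 AU = 2.259×10^12 m.
Flux at the orbit: S = L/(4πd²) = 4.88×10^26/(4π·(2.26×10^12)²) = 7.610 W m^-2.
At the top of the atmosphere, σT_e⁴ = S(1−α)/4 = 1.446 W m^-2, giving T_e = 71.06 K.
For a single slab of emissivity ε, T_s⁴ = 2T_e⁴/(2−ε); thus T_s = 71.06·(1.289)^(1/4) = 75.71 K.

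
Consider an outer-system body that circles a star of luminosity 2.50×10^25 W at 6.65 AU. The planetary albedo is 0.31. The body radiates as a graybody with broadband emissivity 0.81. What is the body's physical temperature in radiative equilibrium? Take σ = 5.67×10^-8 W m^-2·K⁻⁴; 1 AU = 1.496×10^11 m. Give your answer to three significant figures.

Orbital distance: d = 6.65 AU = 9.948×10^11 m.
S = L/(4πd²) = 2.010 W m^-2.
Absorbed flux (global mean): S(1−α)/4 = 2.010·0.69/4 = 0.3467 W m^-2.
Radiative balance εσT⁴ = 0.3467 gives T = [0.3467/(0.81·σ)]^(1/4) = 52.42 K.

52.4 kelvin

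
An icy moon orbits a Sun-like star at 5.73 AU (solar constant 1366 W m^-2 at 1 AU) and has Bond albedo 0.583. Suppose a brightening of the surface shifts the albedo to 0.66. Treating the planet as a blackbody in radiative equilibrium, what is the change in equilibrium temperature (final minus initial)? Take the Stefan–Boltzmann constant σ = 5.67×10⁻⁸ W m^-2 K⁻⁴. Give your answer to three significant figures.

-4.65 K

Irradiance scales as 1/d², so S = 1366 W m^-2 × (1/5.73)² = 41.60 W m^-2.
Before: T₁ = [41.60·0.417/(4σ)]^(1/4) = 93.52 K.
After:  T₂ = [41.60·0.34/(4σ)]^(1/4) = 88.87 K.
ΔT = T₂ − T₁ = -4.653 K.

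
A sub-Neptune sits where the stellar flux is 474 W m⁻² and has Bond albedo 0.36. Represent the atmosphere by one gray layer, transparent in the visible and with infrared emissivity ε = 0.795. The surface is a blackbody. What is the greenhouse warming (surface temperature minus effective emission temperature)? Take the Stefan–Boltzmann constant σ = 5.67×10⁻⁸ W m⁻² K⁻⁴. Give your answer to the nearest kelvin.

At the top of the atmosphere, σT_e⁴ = S(1−α)/4 = 75.84 W m⁻², giving T_e = 191.2 K.
The surface balance (absorbed SW + ε·downward IR = σT_s⁴) with T_a⁴ = T_s⁴/2 reduces to T_s = T_e·[2/(2−ε)]^¼ = 217.1 K.
Greenhouse warming: T_s − T_e = 25.82 K.

26 K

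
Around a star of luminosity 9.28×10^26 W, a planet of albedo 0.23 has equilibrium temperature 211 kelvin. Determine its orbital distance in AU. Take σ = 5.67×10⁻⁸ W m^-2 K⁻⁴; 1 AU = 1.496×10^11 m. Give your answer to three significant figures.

Required flux: S = 4σT⁴/(1−α) = 583.8 W m^-2.
S = L/(4πd²) → d = √(L/4πS) = √(9.28×10^26/(4π·583.8)) = 3.557×10^11 m = 2.377 AU.

2.38 AU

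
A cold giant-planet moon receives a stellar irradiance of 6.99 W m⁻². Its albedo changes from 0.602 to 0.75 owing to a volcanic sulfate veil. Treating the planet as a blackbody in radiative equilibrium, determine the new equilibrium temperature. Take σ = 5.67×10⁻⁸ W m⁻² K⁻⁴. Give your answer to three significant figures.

52.7 K

With the new albedo, S(1−α₂)/4 = 0.4369 W m⁻², so T₂ = 52.69 K.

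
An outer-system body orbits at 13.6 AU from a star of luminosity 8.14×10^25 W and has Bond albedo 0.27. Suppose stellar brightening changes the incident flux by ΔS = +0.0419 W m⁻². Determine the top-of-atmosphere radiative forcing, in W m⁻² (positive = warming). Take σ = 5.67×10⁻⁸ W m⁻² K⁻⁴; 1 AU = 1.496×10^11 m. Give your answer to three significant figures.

Orbital distance: d = 13.6 AU = 2.035×10^12 m.
Flux at the orbit: S = L/(4πd²) = 8.14×10^25/(4π·(2.03×10^12)²) = 1.565 W m⁻².
Only a fraction (1−α) is absorbed and it's spread over 4πR², so ΔF = (1−α)ΔS/4 = 0.007647 W m⁻².

0.00765 W m⁻²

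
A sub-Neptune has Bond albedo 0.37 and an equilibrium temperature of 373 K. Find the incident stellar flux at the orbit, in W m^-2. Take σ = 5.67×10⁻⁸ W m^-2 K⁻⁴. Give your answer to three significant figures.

Invert the energy balance for S: S = 4σT⁴/(1−α).
The emitted flux is σT⁴ = 1098 W m^-2.
So S = 4×1098/(1−0.37) = 6968 W m^-2.

6970 W m^-2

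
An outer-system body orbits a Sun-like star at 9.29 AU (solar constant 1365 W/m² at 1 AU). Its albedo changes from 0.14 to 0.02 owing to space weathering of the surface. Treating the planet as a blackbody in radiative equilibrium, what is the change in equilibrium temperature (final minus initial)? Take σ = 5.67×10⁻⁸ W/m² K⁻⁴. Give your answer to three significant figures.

2.92 K

Irradiance scales as 1/d², so S = 1365 W/m² × (1/9.29)² = 15.82 W/m².
With α = 0.14, T₁ = 88.00 K.
After:  T₂ = [15.82·0.98/(4σ)]^(1/4) = 90.92 K.
ΔT = T₂ − T₁ = 2.921 K.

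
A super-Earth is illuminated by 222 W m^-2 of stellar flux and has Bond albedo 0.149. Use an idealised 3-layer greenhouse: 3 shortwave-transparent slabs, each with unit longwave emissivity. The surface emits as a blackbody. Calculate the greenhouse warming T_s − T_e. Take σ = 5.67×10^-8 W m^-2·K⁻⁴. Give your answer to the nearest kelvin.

Top-of-atmosphere balance: σT_e⁴ = S(1−α)/4 = 47.23 W m^-2 → T_e = 169.9 K.
Surface: T_s = (4)^¼·T_e = 240.3 K.
So the greenhouse effect raises the surface by 240.3 − 169.9 = 70.37 K.

70 kelvin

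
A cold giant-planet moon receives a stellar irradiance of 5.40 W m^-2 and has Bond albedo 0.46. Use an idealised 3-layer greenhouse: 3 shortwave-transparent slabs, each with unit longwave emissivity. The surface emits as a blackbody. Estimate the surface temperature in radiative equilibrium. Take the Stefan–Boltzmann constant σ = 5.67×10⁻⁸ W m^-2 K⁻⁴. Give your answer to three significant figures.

The effective emission temperature is T_e = [S(1−α)/(4σ)]^¼ = 59.88 K.
With N = 3 opaque layers, T_s = (N+1)^(1/4)·T_e = 4^(1/4)·59.88 = 84.68 K.

84.7 kelvin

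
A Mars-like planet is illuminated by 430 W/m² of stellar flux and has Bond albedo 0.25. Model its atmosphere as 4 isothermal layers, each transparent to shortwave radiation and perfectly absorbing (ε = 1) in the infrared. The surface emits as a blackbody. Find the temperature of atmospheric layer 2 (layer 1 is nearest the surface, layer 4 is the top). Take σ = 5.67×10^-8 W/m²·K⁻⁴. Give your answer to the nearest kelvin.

Top-of-atmosphere balance: σT_e⁴ = S(1−α)/4 = 80.62 W/m² → T_e = 194.2 K.
Each opaque layer satisfies 2T_j⁴ = T_{j−1}⁴ + T_{j+1}⁴, giving T_k⁴ = (N+1−k)T_e⁴.
With k = 2: T_2 = (4+1−2)^¼·194.2 K = 255.6 K.

256 K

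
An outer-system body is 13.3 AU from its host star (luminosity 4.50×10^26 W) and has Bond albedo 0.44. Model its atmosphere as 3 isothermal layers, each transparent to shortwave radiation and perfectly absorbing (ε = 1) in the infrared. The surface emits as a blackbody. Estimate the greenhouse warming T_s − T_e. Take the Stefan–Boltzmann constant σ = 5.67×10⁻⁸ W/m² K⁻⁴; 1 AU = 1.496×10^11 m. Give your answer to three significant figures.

28.5 K

d = 13.3 × 1.496×10^11 m = 1.990×10^12 m.
S = L/(4πd²) = 9.046 W/m².
Top-of-atmosphere balance: σT_e⁴ = S(1−α)/4 = 1.266 W/m² → T_e = 68.75 K.
T_s = (N+1)^(1/4)·T_e = 97.22 K.
So the greenhouse effect raises the surface by 97.22 − 68.75 = 28.48 K.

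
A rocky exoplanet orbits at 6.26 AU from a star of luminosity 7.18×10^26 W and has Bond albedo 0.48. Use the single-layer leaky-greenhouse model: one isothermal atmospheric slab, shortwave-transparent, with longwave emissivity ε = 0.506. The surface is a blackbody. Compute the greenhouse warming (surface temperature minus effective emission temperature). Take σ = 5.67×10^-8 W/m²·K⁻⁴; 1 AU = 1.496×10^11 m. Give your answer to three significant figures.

8.36 K

d = 6.26 × 1.496×10^11 m = 9.365×10^11 m.
Flux at the orbit: S = L/(4πd²) = 7.18×10^26/(4π·(9.36×10^11)²) = 65.15 W/m².
The planet radiates to space at T_e = [S(1−α)/(4σ)]^(1/4) = 110.6 K.
For a single slab of emissivity ε, T_s⁴ = 2T_e⁴/(2−ε); thus T_s = 110.6·(1.339)^(1/4) = 118.9 K.
T_s − T_e = 118.9 − 110.6 = 8.363 K.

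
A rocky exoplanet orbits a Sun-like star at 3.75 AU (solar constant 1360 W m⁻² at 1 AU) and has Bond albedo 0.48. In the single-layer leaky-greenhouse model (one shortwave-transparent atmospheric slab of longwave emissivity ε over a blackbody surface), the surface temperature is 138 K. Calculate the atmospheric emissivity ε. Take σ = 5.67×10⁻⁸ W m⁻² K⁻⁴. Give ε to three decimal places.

Flux at the orbit: S = 1360/(3.75)² = 96.71 W m⁻².
TOA balance gives T_e = 122.0 K.
T_s⁴ = T_e⁴·2/(2−ε) → ε = 2 − 2(T_e/T_s)⁴ = 2 − 2·(122.0/138)⁴ = 0.7772.

0.777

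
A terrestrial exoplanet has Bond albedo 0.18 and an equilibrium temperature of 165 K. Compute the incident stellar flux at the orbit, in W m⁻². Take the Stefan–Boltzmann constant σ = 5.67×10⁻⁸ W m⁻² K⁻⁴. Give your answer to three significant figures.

205 W m⁻²

From S(1−α)/4 = σT⁴: S = 4σT⁴/(1−α).
The emitted flux is σT⁴ = 42.03 W m⁻².
S = 4·42.03/0.82 = 205.0 W m⁻².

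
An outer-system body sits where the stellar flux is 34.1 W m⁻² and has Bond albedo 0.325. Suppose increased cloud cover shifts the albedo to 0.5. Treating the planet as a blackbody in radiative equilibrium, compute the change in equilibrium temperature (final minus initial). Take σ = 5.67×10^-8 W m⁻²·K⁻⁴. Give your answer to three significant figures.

Before: T₁ = [34.10·0.675/(4σ)]^(1/4) = 100.4 K.
With α = 0.5, T₂ = 93.12 K.
ΔT = T₂ − T₁ = -7.255 K.

-7.25 K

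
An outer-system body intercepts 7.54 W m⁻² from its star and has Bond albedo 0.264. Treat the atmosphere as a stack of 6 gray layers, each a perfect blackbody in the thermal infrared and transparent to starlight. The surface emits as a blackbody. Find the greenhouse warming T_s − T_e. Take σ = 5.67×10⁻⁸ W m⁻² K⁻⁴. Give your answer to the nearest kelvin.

44 K

The effective emission temperature is T_e = [S(1−α)/(4σ)]^¼ = 70.33 K.
Surface: T_s = (7)^¼·T_e = 114.4 K.
Warming: T_s − T_e = 44.07 K.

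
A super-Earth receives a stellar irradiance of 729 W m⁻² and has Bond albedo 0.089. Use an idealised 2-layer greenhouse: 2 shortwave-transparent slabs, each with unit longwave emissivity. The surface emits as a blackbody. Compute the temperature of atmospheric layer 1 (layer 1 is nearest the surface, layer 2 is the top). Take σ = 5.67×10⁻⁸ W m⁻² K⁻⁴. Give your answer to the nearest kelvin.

OLR = S(1−α)/4 = 166.0 W m⁻²; the top layer radiates at T_e = 232.6 K.
In the N-layer model, layer k (counted from the surface) has T_k = (N+1−k)^(1/4)·T_e.
With k = 1: T_1 = (2+1−1)^¼·232.6 K = 276.6 K.

277 K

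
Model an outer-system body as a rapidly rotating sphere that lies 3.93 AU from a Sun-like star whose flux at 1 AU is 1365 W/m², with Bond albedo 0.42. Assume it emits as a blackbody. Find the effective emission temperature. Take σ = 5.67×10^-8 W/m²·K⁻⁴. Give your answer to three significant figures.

Irradiance scales as 1/d², so S = 1365 W/m² × (1/3.93)² = 88.38 W/m².
The planet absorbs (1−α)S over its disc πR² and re-emits over 4πR², so the mean absorbed flux is (1−0.42)·88.38/4 = 12.81 W/m².
Balancing against σT⁴: T = (12.81/5.67×10⁻⁸)^(1/4) = 122.6 K.

123 K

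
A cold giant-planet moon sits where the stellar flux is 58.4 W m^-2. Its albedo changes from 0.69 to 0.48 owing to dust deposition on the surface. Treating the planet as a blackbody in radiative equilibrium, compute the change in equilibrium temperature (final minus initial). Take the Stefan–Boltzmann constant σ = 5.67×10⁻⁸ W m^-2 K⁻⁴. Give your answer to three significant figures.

13.0 kelvin

Initial: T₁ = [S(1−0.69)/(4σ)]^(1/4) = 94.52 K.
After:  T₂ = [58.40·0.52/(4σ)]^(1/4) = 107.6 K.
ΔT = T₂ − T₁ = 13.05 K.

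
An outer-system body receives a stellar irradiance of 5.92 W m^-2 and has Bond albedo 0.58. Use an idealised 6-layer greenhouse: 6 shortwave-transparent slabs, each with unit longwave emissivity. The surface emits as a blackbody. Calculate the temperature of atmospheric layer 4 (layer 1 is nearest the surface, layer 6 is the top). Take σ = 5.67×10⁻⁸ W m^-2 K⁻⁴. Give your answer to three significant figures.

OLR = S(1−α)/4 = 0.6216 W m^-2; the top layer radiates at T_e = 57.54 K.
In the N-layer model, layer k (counted from the surface) has T_k = (N+1−k)^(1/4)·T_e.
T_4 = (3)^(1/4)·57.54 = 75.73 K.

75.7 K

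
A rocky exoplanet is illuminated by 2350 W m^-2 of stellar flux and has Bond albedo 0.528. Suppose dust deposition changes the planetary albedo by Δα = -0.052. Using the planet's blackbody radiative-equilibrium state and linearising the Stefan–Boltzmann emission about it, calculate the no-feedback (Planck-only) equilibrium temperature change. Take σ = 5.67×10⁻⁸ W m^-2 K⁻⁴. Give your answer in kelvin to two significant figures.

Unperturbed T_e = [2350·(1−0.528)/(4σ)]^¼ = 264.4 K.
TOA radiative forcing: ΔF = −S·Δα/4 = −2350·(-0.052)/4 = 30.55 W m^-2.
Linearising σT⁴ gives d(σT⁴)/dT = 4σT_e³ = 4.194 W m^-2 per K.
So ΔT₀ = 30.55/4.194 = 7.28 K.

7.3 kelvin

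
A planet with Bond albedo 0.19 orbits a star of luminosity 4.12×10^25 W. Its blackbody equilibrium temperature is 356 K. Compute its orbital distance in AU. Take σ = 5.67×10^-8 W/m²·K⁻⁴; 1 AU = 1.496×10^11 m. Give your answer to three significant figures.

Required flux: S = 4σT⁴/(1−α) = 4497 W/m².
Then d = [L/(4πS)]^(1/2) = 2.700×10^10 m, i.e. 0.1805 AU.

0.180 AU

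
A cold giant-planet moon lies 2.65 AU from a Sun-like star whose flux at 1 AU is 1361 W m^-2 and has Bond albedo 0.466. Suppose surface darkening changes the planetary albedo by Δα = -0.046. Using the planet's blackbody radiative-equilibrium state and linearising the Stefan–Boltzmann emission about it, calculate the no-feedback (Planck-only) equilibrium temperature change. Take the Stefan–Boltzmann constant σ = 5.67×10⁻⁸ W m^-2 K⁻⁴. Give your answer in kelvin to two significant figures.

3.1 K

Flux at the orbit: S = 1361/(2.65)² = 193.8 W m^-2.
Unperturbed T_e = [193.8·(1−0.466)/(4σ)]^¼ = 146.2 K.
TOA radiative forcing: ΔF = −S·Δα/4 = −193.8·(-0.046)/4 = 2.229 W m^-2.
Linearising σT⁴ gives d(σT⁴)/dT = 4σT_e³ = 0.7081 W m^-2 per K.
Hence the no-feedback warming is ΔF/(4σT_e³) = 3.15 K.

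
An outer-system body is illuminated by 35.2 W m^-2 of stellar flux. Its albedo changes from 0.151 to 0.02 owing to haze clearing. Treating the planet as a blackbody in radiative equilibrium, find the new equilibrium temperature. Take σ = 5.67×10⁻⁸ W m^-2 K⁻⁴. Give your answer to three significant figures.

111 K

T₂ = [S(1−α₂)/(4σ)]^(1/4) = [35.20·0.98/(4σ)]^(1/4) = 111.1 K.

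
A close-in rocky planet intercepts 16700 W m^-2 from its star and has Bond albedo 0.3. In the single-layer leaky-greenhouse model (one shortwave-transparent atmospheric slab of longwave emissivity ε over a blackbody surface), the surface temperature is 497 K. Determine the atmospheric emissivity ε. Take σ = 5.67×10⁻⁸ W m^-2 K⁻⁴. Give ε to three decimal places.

0.310

First, T_e = [16700·(1−0.3)/(4σ)]^(1/4) = 476.5 K.
T_s⁴ = T_e⁴·2/(2−ε) → ε = 2 − 2(T_e/T_s)⁴ = 2 − 2·(476.5/497)⁴ = 0.3104.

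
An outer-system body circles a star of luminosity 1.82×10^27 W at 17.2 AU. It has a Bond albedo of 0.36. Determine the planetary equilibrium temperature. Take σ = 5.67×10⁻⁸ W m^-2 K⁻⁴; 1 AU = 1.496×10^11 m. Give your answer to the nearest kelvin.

Orbital distance: d = 17.2 AU = 2.573×10^12 m.
S = L/(4πd²) = 21.87 W m^-2.
Absorbed flux (global mean): S(1−α)/4 = 21.87·0.64/4 = 3.500 W m^-2.
In equilibrium σT⁴ equals this, so T = 88.64 K.

89 K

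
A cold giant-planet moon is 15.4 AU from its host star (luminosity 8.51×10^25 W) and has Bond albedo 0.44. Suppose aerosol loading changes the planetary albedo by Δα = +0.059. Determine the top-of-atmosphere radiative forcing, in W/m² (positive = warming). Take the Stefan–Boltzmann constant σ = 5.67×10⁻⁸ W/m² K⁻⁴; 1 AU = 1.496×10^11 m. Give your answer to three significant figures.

-0.0188 W/m²

Orbital distance: d = 15.4 AU = 2.304×10^12 m.
S = L/(4πd²) = 1.276 W/m².
TOA radiative forcing: ΔF = −S·Δα/4 = −1.276·(+0.059)/4 = -0.01882 W/m².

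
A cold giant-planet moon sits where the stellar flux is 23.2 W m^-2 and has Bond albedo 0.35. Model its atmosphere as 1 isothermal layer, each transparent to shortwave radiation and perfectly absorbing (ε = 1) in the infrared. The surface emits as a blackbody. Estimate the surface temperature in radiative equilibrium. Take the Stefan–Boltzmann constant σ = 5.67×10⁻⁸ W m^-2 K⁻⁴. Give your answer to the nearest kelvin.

107 K

Top-of-atmosphere balance: σT_e⁴ = S(1−α)/4 = 3.770 W m^-2 → T_e = 90.30 K.
With N = 1 opaque layers, T_s = (N+1)^(1/4)·T_e = 2^(1/4)·90.30 = 107.4 K.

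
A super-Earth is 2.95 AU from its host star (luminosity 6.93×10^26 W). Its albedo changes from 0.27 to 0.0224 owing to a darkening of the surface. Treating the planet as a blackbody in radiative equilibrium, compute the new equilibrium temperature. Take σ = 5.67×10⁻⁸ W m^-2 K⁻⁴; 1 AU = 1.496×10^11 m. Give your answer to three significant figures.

187 K

d = 2.95 × 1.496×10^11 m = 4.413×10^11 m.
S = L/(4πd²) = 283.1 W m^-2.
With the new albedo, S(1−α₂)/4 = 69.20 W m^-2, so T₂ = 186.9 K.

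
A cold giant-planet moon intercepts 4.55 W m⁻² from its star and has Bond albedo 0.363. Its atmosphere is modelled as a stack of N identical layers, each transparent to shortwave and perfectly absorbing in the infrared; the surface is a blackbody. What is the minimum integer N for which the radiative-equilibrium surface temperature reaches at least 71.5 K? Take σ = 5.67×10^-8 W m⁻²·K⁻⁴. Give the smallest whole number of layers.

2

OLR = S(1−α)/4 = 0.7246 W m⁻²; the top layer radiates at T_e = 59.79 K.
Need (N+1)T_e⁴ ≥ T_s⁴, i.e. N+1 ≥ (71.5/59.79)⁴ = 2.045.
Rounding up, N = 2.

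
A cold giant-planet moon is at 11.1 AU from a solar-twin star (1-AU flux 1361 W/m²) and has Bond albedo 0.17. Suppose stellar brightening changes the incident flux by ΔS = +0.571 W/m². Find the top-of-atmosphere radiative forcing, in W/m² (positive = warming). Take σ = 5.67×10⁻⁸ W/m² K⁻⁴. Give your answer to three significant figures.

0.118 W/m²

By the inverse-square law, S = 1361/11.1² = 11.05 W/m².
TOA radiative forcing: ΔF = (1−α)ΔS/4 = 0.83·(+0.571)/4 = 0.1185 W/m².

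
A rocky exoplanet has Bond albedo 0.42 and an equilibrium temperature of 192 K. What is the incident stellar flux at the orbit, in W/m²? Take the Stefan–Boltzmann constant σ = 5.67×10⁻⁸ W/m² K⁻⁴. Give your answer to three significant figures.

Invert the energy balance for S: S = 4σT⁴/(1−α).
σT⁴ = 5.67×10⁻⁸·(192)⁴ = 77.05 W/m².
S = 4·77.05/0.58 = 531.4 W/m².

531 W/m²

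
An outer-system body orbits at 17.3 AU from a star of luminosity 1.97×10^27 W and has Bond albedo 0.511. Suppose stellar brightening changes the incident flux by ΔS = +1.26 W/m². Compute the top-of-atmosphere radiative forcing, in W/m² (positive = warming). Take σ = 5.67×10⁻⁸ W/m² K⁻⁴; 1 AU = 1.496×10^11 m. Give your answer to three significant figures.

Orbital distance: d = 17.3 AU = 2.588×10^12 m.
Flux at the orbit: S = L/(4πd²) = 1.97×10^27/(4π·(2.59×10^12)²) = 23.40 W/m².
Only a fraction (1−α) is absorbed and it's spread over 4πR², so ΔF = (1−α)ΔS/4 = 0.1540 W/m².

0.154 W/m²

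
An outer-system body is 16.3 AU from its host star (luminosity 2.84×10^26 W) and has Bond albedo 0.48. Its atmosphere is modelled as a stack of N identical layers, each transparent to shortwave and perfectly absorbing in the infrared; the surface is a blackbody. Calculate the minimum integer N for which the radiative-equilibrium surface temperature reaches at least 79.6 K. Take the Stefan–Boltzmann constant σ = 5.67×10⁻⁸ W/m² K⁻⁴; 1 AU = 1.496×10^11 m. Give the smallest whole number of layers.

Orbital distance: d = 16.3 AU = 2.438×10^12 m.
Flux at the orbit: S = L/(4πd²) = 2.84×10^26/(4π·(2.44×10^12)²) = 3.801 W/m².
The effective emission temperature is T_e = [S(1−α)/(4σ)]^¼ = 54.33 K.
Need (N+1)T_e⁴ ≥ T_s⁴, i.e. N+1 ≥ (79.6/54.33)⁴ = 4.607.
The minimum whole number is N = 4.

4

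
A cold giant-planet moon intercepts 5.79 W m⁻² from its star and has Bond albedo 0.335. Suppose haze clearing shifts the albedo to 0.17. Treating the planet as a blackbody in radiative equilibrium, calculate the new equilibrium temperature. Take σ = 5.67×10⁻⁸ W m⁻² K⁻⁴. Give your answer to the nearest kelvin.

New equilibrium: T₂ = [(1−0.17)·5.790/(4σ)]^(1/4) = 67.85 K.

68 K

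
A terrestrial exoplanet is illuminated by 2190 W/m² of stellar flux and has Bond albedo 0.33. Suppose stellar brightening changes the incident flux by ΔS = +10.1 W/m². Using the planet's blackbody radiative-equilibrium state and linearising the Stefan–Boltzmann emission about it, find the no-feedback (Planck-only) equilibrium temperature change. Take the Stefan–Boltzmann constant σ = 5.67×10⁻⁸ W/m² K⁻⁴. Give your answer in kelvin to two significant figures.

Reference equilibrium: T_e = [S(1−α)/(4σ)]^(1/4) = 283.6 K.
Only a fraction (1−α) is absorbed and it's spread over 4πR², so ΔF = (1−α)ΔS/4 = 1.692 W/m².
The Planck feedback parameter is 4σT_e³ = 5.174 W/m²/K.
Hence the no-feedback warming is ΔF/(4σT_e³) = 0.327 K.

0.33 kelvin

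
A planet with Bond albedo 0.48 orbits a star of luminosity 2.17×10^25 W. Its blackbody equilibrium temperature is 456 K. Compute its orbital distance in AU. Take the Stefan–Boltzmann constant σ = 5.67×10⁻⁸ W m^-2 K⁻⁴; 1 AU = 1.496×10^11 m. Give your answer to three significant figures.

The flux needed for this T is 4σT⁴/(1−0.48) = 18860 W m^-2.
From L = 4πd²S, d = √(2.17×10^25/(4π·18860)) = 9.569×10^9 m = 0.06397 AU.

0.0640 AU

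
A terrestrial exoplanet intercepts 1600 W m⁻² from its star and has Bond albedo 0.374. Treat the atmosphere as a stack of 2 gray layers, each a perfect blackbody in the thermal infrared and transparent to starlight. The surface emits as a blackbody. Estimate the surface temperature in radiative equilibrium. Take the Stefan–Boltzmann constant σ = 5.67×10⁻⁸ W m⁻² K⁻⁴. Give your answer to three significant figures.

339 K

Top-of-atmosphere balance: σT_e⁴ = S(1−α)/4 = 250.4 W m⁻² → T_e = 257.8 K.
With N = 2 opaque layers, T_s = (N+1)^(1/4)·T_e = 3^(1/4)·257.8 = 339.3 K.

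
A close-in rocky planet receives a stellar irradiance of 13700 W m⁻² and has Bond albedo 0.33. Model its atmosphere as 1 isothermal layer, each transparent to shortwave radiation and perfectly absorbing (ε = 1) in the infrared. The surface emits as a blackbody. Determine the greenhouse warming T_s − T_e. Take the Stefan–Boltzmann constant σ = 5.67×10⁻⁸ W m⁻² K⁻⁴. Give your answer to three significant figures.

The effective emission temperature is T_e = [S(1−α)/(4σ)]^¼ = 448.5 K.
T_s = (N+1)^(1/4)·T_e = 533.4 K.
So the greenhouse effect raises the surface by 533.4 − 448.5 = 84.86 K.

84.9 K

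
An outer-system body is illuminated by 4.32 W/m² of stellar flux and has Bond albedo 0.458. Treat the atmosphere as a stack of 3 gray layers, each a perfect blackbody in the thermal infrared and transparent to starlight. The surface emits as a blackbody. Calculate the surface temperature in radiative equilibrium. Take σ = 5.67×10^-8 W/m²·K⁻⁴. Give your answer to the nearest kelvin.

80 K

Top-of-atmosphere balance: σT_e⁴ = S(1−α)/4 = 0.5854 W/m² → T_e = 56.68 K.
With N = 3 opaque layers, T_s = (N+1)^(1/4)·T_e = 4^(1/4)·56.68 = 80.16 K.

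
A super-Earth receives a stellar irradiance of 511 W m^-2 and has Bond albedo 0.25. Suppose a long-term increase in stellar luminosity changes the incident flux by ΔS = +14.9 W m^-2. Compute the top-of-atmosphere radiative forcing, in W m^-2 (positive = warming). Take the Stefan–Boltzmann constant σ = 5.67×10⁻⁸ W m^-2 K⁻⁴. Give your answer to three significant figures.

TOA radiative forcing: ΔF = (1−α)ΔS/4 = 0.75·(+14.9)/4 = 2.794 W m^-2.

2.79 W m^-2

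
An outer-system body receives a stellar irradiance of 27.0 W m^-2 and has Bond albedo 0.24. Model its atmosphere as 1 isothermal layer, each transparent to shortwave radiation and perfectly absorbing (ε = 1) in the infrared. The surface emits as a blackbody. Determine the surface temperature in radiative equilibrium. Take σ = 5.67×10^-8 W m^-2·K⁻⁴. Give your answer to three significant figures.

OLR = S(1−α)/4 = 5.130 W m^-2; the top layer radiates at T_e = 97.53 K.
With N = 1 opaque layers, T_s = (N+1)^(1/4)·T_e = 2^(1/4)·97.53 = 116.0 K.

116 kelvin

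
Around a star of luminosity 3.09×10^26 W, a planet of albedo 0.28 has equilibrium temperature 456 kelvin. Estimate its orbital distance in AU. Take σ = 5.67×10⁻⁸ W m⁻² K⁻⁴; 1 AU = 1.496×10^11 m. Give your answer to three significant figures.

The flux needed for this T is 4σT⁴/(1−0.28) = 13620 W m⁻².
Then d = [L/(4πS)]^(1/2) = 4.249×10^10 m, i.e. 0.2840 AU.

0.284 AU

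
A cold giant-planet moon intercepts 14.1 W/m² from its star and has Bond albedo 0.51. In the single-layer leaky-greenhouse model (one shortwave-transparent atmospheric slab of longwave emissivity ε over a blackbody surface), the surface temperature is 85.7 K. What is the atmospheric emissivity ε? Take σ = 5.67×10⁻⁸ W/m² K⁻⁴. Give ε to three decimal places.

0.871

Effective temperature: T_e = [S(1−α)/(4σ)]^(1/4) = 74.29 K.
Inverting T_s⁴ = 2T_e⁴/(2−ε): (T_e/T_s)⁴ = 0.5647, so ε = 2(1 − 0.5647) = 0.8705.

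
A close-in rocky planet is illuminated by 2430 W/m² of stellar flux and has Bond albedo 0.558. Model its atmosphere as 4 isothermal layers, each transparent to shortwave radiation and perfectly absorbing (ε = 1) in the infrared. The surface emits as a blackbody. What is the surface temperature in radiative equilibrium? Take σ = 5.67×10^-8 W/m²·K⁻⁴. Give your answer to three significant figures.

The effective emission temperature is T_e = [S(1−α)/(4σ)]^¼ = 262.3 K.
Layer-by-layer balance gives σT_s⁴ = (N+1)σT_e⁴, so T_s = 5^¼·262.3 = 392.3 K.

392 K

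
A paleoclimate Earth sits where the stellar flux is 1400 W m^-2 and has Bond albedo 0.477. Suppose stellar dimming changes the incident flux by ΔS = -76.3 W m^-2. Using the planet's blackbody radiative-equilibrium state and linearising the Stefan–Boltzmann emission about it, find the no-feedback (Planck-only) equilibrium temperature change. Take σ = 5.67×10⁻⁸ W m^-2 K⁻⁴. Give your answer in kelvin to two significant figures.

Unperturbed T_e = [1400·(1−0.477)/(4σ)]^¼ = 238.4 K.
TOA radiative forcing: ΔF = (1−α)ΔS/4 = 0.523·(-76.3)/4 = -9.976 W m^-2.
Linearising σT⁴ gives d(σT⁴)/dT = 4σT_e³ = 3.072 W m^-2 per K.
Hence the no-feedback warming is ΔF/(4σT_e³) = -3.25 K.

-3.2 K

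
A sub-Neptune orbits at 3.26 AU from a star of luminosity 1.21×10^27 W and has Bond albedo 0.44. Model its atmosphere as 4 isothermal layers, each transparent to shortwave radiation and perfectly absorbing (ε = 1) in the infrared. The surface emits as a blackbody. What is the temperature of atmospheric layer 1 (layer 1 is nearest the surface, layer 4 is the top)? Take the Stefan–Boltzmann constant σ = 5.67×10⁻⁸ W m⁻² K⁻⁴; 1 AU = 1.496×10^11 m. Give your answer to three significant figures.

251 K

d = 3.26 × 1.496×10^11 m = 4.877×10^11 m.
S = L/(4πd²) = 404.8 W m⁻².
The effective emission temperature is T_e = [S(1−α)/(4σ)]^¼ = 177.8 K.
Each opaque layer satisfies 2T_j⁴ = T_{j−1}⁴ + T_{j+1}⁴, giving T_k⁴ = (N+1−k)T_e⁴.
With k = 1: T_1 = (4+1−1)^¼·177.8 K = 251.5 K.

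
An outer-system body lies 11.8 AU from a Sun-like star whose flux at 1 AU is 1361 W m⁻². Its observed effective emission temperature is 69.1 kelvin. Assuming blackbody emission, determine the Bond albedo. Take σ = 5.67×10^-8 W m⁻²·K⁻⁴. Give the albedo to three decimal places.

0.471

Flux at the orbit: S = 1361/(11.8)² = 9.774 W m⁻².
Rearranging the radiative balance, α = 1 − 4σT⁴/S.
σT⁴ = 1.293 W m⁻², so 4σT⁴ = 5.171 W m⁻².
Hence α = 1 − 5.171/9.774 = 0.4710.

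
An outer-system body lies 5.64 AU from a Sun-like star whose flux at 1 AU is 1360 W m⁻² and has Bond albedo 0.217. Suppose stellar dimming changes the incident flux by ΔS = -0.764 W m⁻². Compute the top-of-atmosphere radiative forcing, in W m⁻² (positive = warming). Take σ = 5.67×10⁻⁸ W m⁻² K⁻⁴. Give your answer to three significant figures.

-0.150 W m⁻²

Irradiance scales as 1/d², so S = 1360 W m⁻² × (1/5.64)² = 42.75 W m⁻².
ΔF = Δ[S(1−α)]/4 = (1−0.217)·-0.764/4 = -0.1496 W m⁻².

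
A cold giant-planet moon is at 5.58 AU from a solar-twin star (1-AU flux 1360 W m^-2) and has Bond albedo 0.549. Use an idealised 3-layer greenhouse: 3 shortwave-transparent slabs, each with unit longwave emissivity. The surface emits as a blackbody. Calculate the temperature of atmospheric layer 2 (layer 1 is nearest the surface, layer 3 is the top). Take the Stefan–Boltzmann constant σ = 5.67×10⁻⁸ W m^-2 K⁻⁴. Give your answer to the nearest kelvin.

115 K

Flux at the orbit: S = 1360/(5.58)² = 43.68 W m^-2.
OLR = S(1−α)/4 = 4.925 W m^-2; the top layer radiates at T_e = 96.54 K.
Each opaque layer satisfies 2T_j⁴ = T_{j−1}⁴ + T_{j+1}⁴, giving T_k⁴ = (N+1−k)T_e⁴.
With k = 2: T_2 = (3+1−2)^¼·96.54 K = 114.8 K.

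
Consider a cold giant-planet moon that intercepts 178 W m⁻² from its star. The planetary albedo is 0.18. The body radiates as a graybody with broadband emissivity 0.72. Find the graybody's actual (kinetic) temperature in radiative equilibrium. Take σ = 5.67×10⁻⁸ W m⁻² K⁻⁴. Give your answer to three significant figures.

173 kelvin

The planet absorbs (1−α)S over its disc πR² and re-emits over 4πR², so the mean absorbed flux is (1−0.18)·178.0/4 = 36.49 W m⁻².
Radiative balance εσT⁴ = 36.49 gives T = [36.49/(0.72·σ)]^(1/4) = 172.9 K.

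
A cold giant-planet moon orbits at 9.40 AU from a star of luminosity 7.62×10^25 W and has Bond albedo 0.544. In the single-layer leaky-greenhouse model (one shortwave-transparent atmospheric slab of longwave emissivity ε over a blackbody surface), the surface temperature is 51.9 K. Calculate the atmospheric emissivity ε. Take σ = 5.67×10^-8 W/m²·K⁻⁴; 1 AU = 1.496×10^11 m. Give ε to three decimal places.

0.301

Orbital distance: d = 9.40 AU = 1.406×10^12 m.
Flux at the orbit: S = L/(4πd²) = 7.62×10^25/(4π·(1.41×10^12)²) = 3.066 W/m².
Effective temperature: T_e = [S(1−α)/(4σ)]^(1/4) = 49.83 K.
Since (2−ε)/2 = (T_e/T_s)⁴ = 0.8497, ε = 0.3005.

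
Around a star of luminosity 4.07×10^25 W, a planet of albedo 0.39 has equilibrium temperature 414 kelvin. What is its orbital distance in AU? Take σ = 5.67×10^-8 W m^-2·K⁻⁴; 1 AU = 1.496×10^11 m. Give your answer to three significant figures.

Energy balance gives S = 4σT⁴/(1−α) = 10920 W m^-2.
From L = 4πd²S, d = √(4.07×10^25/(4π·10920)) = 1.722×10^10 m = 0.1151 AU.

0.115 AU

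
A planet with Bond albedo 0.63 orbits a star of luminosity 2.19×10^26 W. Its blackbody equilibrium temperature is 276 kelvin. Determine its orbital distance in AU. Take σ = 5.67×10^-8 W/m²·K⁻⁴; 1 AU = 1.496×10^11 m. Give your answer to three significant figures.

The flux needed for this T is 4σT⁴/(1−0.63) = 3557 W/m².
S = L/(4πd²) → d = √(L/4πS) = √(2.19×10^26/(4π·3557)) = 7.000×10^10 m = 0.4679 AU.

0.468 AU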